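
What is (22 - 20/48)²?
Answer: 67081/144 ≈ 465.84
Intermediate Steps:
(22 - 20/48)² = (22 - 20*1/48)² = (22 - 5/12)² = (259/12)² = 67081/144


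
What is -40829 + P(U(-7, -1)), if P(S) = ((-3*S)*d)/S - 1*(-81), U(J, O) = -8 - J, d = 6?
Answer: -40766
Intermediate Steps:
P(S) = 63 (P(S) = (-3*S*6)/S - 1*(-81) = (-18*S)/S + 81 = -18 + 81 = 63)
-40829 + P(U(-7, -1)) = -40829 + 63 = -40766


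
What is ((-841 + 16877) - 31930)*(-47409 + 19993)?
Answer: 435749904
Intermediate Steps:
((-841 + 16877) - 31930)*(-47409 + 19993) = (16036 - 31930)*(-27416) = -15894*(-27416) = 435749904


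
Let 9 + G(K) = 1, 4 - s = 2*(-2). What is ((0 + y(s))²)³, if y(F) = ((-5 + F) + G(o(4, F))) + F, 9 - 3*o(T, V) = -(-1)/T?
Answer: 729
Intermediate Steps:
s = 8 (s = 4 - 2*(-2) = 4 - 1*(-4) = 4 + 4 = 8)
o(T, V) = 3 - 1/(3*T) (o(T, V) = 3 - (-1)*(-1/T)/3 = 3 - 1/(3*T))
G(K) = -8 (G(K) = -9 + 1 = -8)
y(F) = -13 + 2*F (y(F) = ((-5 + F) - 8) + F = (-13 + F) + F = -13 + 2*F)
((0 + y(s))²)³ = ((0 + (-13 + 2*8))²)³ = ((0 + (-13 + 16))²)³ = ((0 + 3)²)³ = (3²)³ = 9³ = 729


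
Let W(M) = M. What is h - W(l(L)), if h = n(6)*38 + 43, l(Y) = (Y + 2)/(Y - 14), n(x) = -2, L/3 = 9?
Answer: -458/13 ≈ -35.231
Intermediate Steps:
L = 27 (L = 3*9 = 27)
l(Y) = (2 + Y)/(-14 + Y)
h = -33 (h = -2*38 + 43 = -76 + 43 = -33)
h - W(l(L)) = -33 - (2 + 27)/(-14 + 27) = -33 - 29/13 = -458/13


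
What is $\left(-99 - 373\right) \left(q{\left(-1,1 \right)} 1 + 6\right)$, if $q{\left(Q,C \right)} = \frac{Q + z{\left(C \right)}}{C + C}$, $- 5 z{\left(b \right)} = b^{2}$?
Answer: $- \frac{12744}{5} \approx -2548.8$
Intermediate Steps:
$z{\left(b \right)} = - \frac{b^{2}}{5}$
$q{\left(Q,C \right)} = \frac{Q - \frac{C^{2}}{5}}{2 C}$ ($q{\left(Q,C \right)} = \frac{Q - \frac{C^{2}}{5}}{C + C} = \frac{Q - \frac{C^{2}}{5}}{2 C}$)
$\left(-99 - 373\right) \left(q{\left(-1,1 \right)} 1 + 6\right) = \left(-99 - 373\right) \left(\left(\left(- \frac{1}{10}\right) 1 + \frac{1}{2} \left(-1\right) 1^{-1}\right) 1 + 6\right) = \left(-99 - 373\right) \left(\left(- \frac{1}{10} + \frac{1}{2} \left(-1\right) 1\right) 1 + 6\right) = - 472 \left(\left(- \frac{1}{10} - \frac{1}{2}\right) 1 + 6\right) = - 472 \left(\left(- \frac{3}{5}\right) 1 + 6\right) = - 472 \left(- \frac{3}{5} + 6\right) = \left(-472\right) \frac{27}{5} = - \frac{12744}{5}$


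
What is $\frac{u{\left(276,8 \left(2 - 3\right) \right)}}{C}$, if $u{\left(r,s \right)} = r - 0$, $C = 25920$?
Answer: $\frac{23}{2160} \approx 0.010648$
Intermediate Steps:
$u{\left(r,s \right)} = r$ ($u{\left(r,s \right)} = r + 0 = r$)
$\frac{u{\left(276,8 \left(2 - 3\right) \right)}}{C} = \frac{276}{25920} = 276 \cdot \frac{1}{25920} = \frac{23}{2160}$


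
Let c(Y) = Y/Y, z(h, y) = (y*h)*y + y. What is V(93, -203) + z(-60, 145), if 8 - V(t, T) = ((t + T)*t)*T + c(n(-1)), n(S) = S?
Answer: -3338038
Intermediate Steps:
z(h, y) = y + h*y² (z(h, y) = (h*y)*y + y = h*y² + y = y + h*y²)
c(Y) = 1
V(t, T) = 7 - T*t*(T + t) (V(t, T) = 8 - (((t + T)*t)*T + 1) = 8 - (((T + t)*t)*T + 1) = 8 - ((t*(T + t))*T + 1) = 8 - (T*t*(T + t) + 1) = 8 - (1 + T*t*(T + t)) = 8 + (-1 - T*t*(T + t)) = 7 - T*t*(T + t))
V(93, -203) + z(-60, 145) = (7 - 1*(-203)*93² - 1*93*(-203)²) + 145*(1 - 60*145) = (7 - 1*(-203)*8649 - 1*93*41209) + 145*(1 - 8700) = (7 + 1755747 - 3832437) + 145*(-8699) = -2076683 - 1261355 = -3338038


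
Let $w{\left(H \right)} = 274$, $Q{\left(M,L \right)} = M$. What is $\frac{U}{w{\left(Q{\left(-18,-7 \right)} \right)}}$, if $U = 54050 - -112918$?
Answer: $\frac{83484}{137} \approx 609.37$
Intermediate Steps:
$U = 166968$ ($U = 54050 + 112918 = 166968$)
$\frac{U}{w{\left(Q{\left(-18,-7 \right)} \right)}} = \frac{166968}{274} = 166968 \cdot \frac{1}{274} = \frac{83484}{137}$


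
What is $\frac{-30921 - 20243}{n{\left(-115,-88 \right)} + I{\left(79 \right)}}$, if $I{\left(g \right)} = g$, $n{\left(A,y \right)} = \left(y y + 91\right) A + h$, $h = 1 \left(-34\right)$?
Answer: $\frac{12791}{225245} \approx 0.056787$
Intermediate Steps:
$h = -34$
$n{\left(A,y \right)} = -34 + A \left(91 + y^{2}\right)$ ($n{\left(A,y \right)} = \left(y y + 91\right) A - 34 = \left(y^{2} + 91\right) A - 34 = \left(91 + y^{2}\right) A - 34 = A \left(91 + y^{2}\right) - 34 = -34 + A \left(91 + y^{2}\right)$)
$\frac{-30921 - 20243}{n{\left(-115,-88 \right)} + I{\left(79 \right)}} = \frac{-30921 - 20243}{\left(-34 + 91 \left(-115\right) - 115 \left(-88\right)^{2}\right) + 79} = - \frac{51164}{\left(-34 - 10465 - 890560\right) + 79} = - \frac{51164}{-901059 + 79} = - \frac{51164}{-900980} = \left(-51164\right) \left(- \frac{1}{900980}\right) = \frac{12791}{225245}$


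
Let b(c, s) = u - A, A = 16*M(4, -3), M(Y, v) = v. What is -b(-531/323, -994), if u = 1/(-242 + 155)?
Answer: -4175/87 ≈ -47.989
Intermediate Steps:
A = -48 (A = 16*(-3) = -48)
u = -1/87 (u = 1/(-87) = -1/87 ≈ -0.011494)
b(c, s) = 4175/87 (b(c, s) = -1/87 - 1*(-48) = -1/87 + 48 = 4175/87)
-b(-531/323, -994) = -1*4175/87 = -4175/87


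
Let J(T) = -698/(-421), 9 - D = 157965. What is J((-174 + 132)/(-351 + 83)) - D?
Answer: 66500174/421 ≈ 1.5796e+5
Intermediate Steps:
D = -157956 (D = 9 - 1*157965 = 9 - 157965 = -157956)
J(T) = 698/421 (J(T) = -698*(-1/421) = 698/421)
J((-174 + 132)/(-351 + 83)) - D = 698/421 - 1*(-157956) = 698/421 + 157956 = 66500174/421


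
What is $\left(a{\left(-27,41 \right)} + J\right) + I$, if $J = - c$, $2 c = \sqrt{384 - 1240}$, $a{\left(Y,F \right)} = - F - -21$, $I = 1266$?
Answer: $1246 - i \sqrt{214} \approx 1246.0 - 14.629 i$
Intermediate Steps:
$a{\left(Y,F \right)} = 21 - F$ ($a{\left(Y,F \right)} = - F + 21 = 21 - F$)
$c = i \sqrt{214}$ ($c = \frac{\sqrt{384 - 1240}}{2} = \frac{\sqrt{-856}}{2} = \frac{2 i \sqrt{214}}{2} = i \sqrt{214} \approx 14.629 i$)
$J = - i \sqrt{214} \approx - 14.629 i$
$\left(a{\left(-27,41 \right)} + J\right) + I = \left(\left(21 - 41\right) - i \sqrt{214}\right) + 1266 = \left(-20 - i \sqrt{214}\right) + 1266 = 1246 - i \sqrt{214}$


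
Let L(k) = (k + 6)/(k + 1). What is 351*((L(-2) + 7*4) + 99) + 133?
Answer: 43306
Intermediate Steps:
L(k) = (6 + k)/(1 + k)
351*((L(-2) + 7*4) + 99) + 133 = 351*(((6 - 2)/(1 - 2) + 7*4) + 99) + 133 = 351*((4/(-1) + 28) + 99) + 133 = 351*((-1*4 + 28) + 99) + 133 = 351*((-4 + 28) + 99) + 133 = 351*(24 + 99) + 133 = 351*123 + 133 = 43173 + 133 = 43306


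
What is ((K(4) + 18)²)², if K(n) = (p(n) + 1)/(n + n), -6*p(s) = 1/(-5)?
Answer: 358390371302401/3317760000 ≈ 1.0802e+5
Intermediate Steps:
p(s) = 1/30 (p(s) = -⅙/(-5) = -⅙*(-⅕) = 1/30)
K(n) = 31/(60*n) (K(n) = (1/30 + 1)/(n + n) = 31/(30*((2*n))) = 31*(1/(2*n))/30 = 31/(60*n))
((K(4) + 18)²)² = (((31/60)/4 + 18)²)² = (((31/60)*(¼) + 18)²)² = ((31/240 + 18)²)² = ((4351/240)²)² = (18931201/57600)² = 358390371302401/3317760000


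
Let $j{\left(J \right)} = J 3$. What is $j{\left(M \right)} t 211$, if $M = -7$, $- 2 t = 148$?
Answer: $327894$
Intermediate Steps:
$t = -74$ ($t = \left(- \frac{1}{2}\right) 148 = -74$)
$j{\left(J \right)} = 3 J$
$j{\left(M \right)} t 211 = 3 \left(-7\right) \left(-74\right) 211 = \left(-21\right) \left(-74\right) 211 = 1554 \cdot 211 = 327894$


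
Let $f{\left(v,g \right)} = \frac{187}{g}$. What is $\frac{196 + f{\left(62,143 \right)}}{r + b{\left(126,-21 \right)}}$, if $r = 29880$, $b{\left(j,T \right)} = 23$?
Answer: $\frac{2565}{388739} \approx 0.0065983$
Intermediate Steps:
$\frac{196 + f{\left(62,143 \right)}}{r + b{\left(126,-21 \right)}} = \frac{196 + \frac{187}{143}}{29880 + 23} = \frac{196 + 187 \cdot \frac{1}{143}}{29903} = \left(196 + \frac{17}{13}\right) \frac{1}{29903} = \frac{2565}{13} \cdot \frac{1}{29903} = \frac{2565}{388739}$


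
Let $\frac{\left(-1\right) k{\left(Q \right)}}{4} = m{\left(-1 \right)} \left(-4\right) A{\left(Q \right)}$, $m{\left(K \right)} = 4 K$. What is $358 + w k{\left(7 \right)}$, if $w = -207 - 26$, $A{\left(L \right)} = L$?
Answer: $104742$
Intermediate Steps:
$k{\left(Q \right)} = - 64 Q$ ($k{\left(Q \right)} = - 4 \cdot 4 \left(-1\right) \left(-4\right) Q = - 4 \left(-4\right) \left(-4\right) Q = - 4 \cdot 16 Q = - 64 Q$)
$w = -233$
$358 + w k{\left(7 \right)} = 358 - 233 \left(\left(-64\right) 7\right) = 358 - -104384 = 358 + 104384 = 104742$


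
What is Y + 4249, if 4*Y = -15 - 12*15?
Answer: 16801/4 ≈ 4200.3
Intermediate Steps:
Y = -195/4 (Y = (-15 - 12*15)/4 = (-15 - 180)/4 = (¼)*(-195) = -195/4 ≈ -48.750)
Y + 4249 = -195/4 + 4249 = 16801/4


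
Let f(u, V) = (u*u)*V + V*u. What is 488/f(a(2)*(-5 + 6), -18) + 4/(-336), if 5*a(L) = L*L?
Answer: -42727/2268 ≈ -18.839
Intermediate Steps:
a(L) = L²/5 (a(L) = (L*L)/5 = L²/5)
f(u, V) = V*u + V*u² (f(u, V) = u²*V + V*u = V*u² + V*u = V*u + V*u²)
488/f(a(2)*(-5 + 6), -18) + 4/(-336) = 488/((-18*((⅕)*2²)*(-5 + 6)*(1 + ((⅕)*2²)*(-5 + 6)))) + 4/(-336) = 488/((-18*((⅕)*4)*1*(1 + ((⅕)*4)*1))) + 4*(-1/336) = 488/((-18*(⅘)*1*(1 + (⅘)*1))) - 1/84 = 488/((-18*⅘*(1 + ⅘))) - 1/84 = 488/((-18*⅘*9/5)) - 1/84 = 488/(-648/25) - 1/84 = 488*(-25/648) - 1/84 = -1525/81 - 1/84 = -42727/2268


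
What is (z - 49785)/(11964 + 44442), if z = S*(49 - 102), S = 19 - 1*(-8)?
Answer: -8536/9401 ≈ -0.90799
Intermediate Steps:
S = 27 (S = 19 + 8 = 27)
z = -1431 (z = 27*(49 - 102) = 27*(-53) = -1431)
(z - 49785)/(11964 + 44442) = (-1431 - 49785)/(11964 + 44442) = -51216/56406 = -51216*1/56406 = -8536/9401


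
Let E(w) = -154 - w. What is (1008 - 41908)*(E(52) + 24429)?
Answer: -990720700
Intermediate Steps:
(1008 - 41908)*(E(52) + 24429) = (1008 - 41908)*((-154 - 1*52) + 24429) = -40900*((-154 - 52) + 24429) = -40900*(-206 + 24429) = -40900*24223 = -990720700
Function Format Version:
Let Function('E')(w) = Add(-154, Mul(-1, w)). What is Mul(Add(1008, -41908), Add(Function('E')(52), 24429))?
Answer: -990720700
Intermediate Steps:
Mul(Add(1008, -41908), Add(Function('E')(52), 24429)) = Mul(Add(1008, -41908), Add(Add(-154, Mul(-1, 52)), 24429)) = Mul(-40900, Add(Add(-154, -52), 24429)) = Mul(-40900, Add(-206, 24429)) = Mul(-40900, 24223) = -990720700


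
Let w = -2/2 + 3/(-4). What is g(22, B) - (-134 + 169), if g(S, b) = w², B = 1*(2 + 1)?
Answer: -511/16 ≈ -31.938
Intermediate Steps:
B = 3 (B = 1*3 = 3)
w = -7/4 (w = -2*½ + 3*(-¼) = -1 - ¾ = -7/4 ≈ -1.7500)
g(S, b) = 49/16 (g(S, b) = (-7/4)² = 49/16)
g(22, B) - (-134 + 169) = 49/16 - (-134 + 169) = 49/16 - 1*35 = 49/16 - 35 = -511/16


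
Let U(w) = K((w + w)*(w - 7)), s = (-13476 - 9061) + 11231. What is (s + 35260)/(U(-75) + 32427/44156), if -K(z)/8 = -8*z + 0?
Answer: 1057712824/34759635627 ≈ 0.030429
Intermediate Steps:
s = -11306 (s = -22537 + 11231 = -11306)
K(z) = 64*z (K(z) = -8*(-8*z + 0) = -(-64)*z = 64*z)
U(w) = 128*w*(-7 + w) (U(w) = 64*((w + w)*(w - 7)) = 64*((2*w)*(-7 + w)) = 64*(2*w*(-7 + w)) = 128*w*(-7 + w))
(s + 35260)/(U(-75) + 32427/44156) = (-11306 + 35260)/(128*(-75)*(-7 - 75) + 32427/44156) = 23954/(128*(-75)*(-82) + 32427*(1/44156)) = 23954/(787200 + 32427/44156) = 23954/(34759635627/44156) = 23954*(44156/34759635627) = 1057712824/34759635627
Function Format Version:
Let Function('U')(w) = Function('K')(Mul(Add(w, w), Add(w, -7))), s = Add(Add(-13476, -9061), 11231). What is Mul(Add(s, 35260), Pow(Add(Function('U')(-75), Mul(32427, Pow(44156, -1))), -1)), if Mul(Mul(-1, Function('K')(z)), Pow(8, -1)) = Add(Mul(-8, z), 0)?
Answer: Rational(1057712824, 34759635627) ≈ 0.030429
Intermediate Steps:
s = -11306 (s = Add(-22537, 11231) = -11306)
Function('K')(z) = Mul(64, z) (Function('K')(z) = Mul(-8, Add(Mul(-8, z), 0)) = Mul(-8, Mul(-8, z)) = Mul(64, z))
Function('U')(w) = Mul(128, w, Add(-7, w)) (Function('U')(w) = Mul(64, Mul(Add(w, w), Add(w, -7))) = Mul(64, Mul(Mul(2, w), Add(-7, w))) = Mul(64, Mul(2, w, Add(-7, w))) = Mul(128, w, Add(-7, w)))
Mul(Add(s, 35260), Pow(Add(Function('U')(-75), Mul(32427, Pow(44156, -1))), -1)) = Mul(Add(-11306, 35260), Pow(Add(Mul(128, -75, Add(-7, -75)), Mul(32427, Pow(44156, -1))), -1)) = Mul(23954, Pow(Add(Mul(128, -75, -82), Mul(32427, Rational(1, 44156))), -1)) = Mul(23954, Pow(Add(787200, Rational(32427, 44156)), -1)) = Mul(23954, Pow(Rational(34759635627, 44156), -1)) = Mul(23954, Rational(44156, 34759635627)) = Rational(1057712824, 34759635627)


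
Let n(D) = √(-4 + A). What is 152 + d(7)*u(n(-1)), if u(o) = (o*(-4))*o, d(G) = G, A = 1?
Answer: 236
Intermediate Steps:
n(D) = I*√3 (n(D) = √(-4 + 1) = √(-3) = I*√3)
u(o) = -4*o² (u(o) = (-4*o)*o = -4*o²)
152 + d(7)*u(n(-1)) = 152 + 7*(-4*(I*√3)²) = 152 + 7*(-4*(-3)) = 152 + 7*12 = 152 + 84 = 236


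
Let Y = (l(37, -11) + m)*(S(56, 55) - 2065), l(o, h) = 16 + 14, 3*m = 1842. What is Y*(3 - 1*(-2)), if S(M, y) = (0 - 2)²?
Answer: -6636420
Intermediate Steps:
m = 614 (m = (⅓)*1842 = 614)
l(o, h) = 30
S(M, y) = 4 (S(M, y) = (-2)² = 4)
Y = -1327284 (Y = (30 + 614)*(4 - 2065) = 644*(-2061) = -1327284)
Y*(3 - 1*(-2)) = -1327284*(3 - 1*(-2)) = -1327284*(3 + 2) = -1327284*5 = -6636420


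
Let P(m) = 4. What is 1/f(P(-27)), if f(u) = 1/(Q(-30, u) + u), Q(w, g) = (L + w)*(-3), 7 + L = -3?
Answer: 124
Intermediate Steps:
L = -10 (L = -7 - 3 = -10)
Q(w, g) = 30 - 3*w (Q(w, g) = (-10 + w)*(-3) = 30 - 3*w)
f(u) = 1/(120 + u) (f(u) = 1/((30 - 3*(-30)) + u) = 1/((30 + 90) + u) = 1/(120 + u))
1/f(P(-27)) = 1/(1/(120 + 4)) = 1/(1/124) = 124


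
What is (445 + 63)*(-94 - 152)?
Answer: -124968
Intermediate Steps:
(445 + 63)*(-94 - 152) = 508*(-246) = -124968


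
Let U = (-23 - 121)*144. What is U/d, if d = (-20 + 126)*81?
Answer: -128/53 ≈ -2.4151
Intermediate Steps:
U = -20736 (U = -144*144 = -20736)
d = 8586 (d = 106*81 = 8586)
U/d = -20736/8586 = -20736*1/8586 = -128/53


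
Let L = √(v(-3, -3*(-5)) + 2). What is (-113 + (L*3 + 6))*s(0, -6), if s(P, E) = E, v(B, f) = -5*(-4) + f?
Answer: 642 - 18*√37 ≈ 532.51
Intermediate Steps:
v(B, f) = 20 + f
L = √37 (L = √((20 - 3*(-5)) + 2) = √((20 + 15) + 2) = √(35 + 2) = √37 ≈ 6.0828)
(-113 + (L*3 + 6))*s(0, -6) = (-113 + (√37*3 + 6))*(-6) = (-113 + (3*√37 + 6))*(-6) = (-113 + (6 + 3*√37))*(-6) = (-107 + 3*√37)*(-6) = 642 - 18*√37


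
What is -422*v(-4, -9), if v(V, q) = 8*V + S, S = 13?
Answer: 8018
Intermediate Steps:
v(V, q) = 13 + 8*V (v(V, q) = 8*V + 13 = 13 + 8*V)
-422*v(-4, -9) = -422*(13 + 8*(-4)) = -422*(13 - 32) = -422*(-19) = 8018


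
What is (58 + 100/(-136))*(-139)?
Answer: -270633/34 ≈ -7959.8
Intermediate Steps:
(58 + 100/(-136))*(-139) = (58 + 100*(-1/136))*(-139) = (58 - 25/34)*(-139) = (1947/34)*(-139) = -270633/34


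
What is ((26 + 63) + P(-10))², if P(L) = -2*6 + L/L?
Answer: 6084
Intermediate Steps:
P(L) = -11 (P(L) = -12 + 1 = -11)
((26 + 63) + P(-10))² = ((26 + 63) - 11)² = (89 - 11)² = 78² = 6084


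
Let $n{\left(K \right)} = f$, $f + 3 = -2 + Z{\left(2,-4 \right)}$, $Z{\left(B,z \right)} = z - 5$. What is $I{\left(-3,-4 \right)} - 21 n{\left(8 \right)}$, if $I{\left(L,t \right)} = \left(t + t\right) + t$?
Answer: $282$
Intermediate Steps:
$Z{\left(B,z \right)} = -5 + z$ ($Z{\left(B,z \right)} = z - 5 = -5 + z$)
$f = -14$ ($f = -3 - 11 = -14$)
$n{\left(K \right)} = -14$
$I{\left(L,t \right)} = 3 t$ ($I{\left(L,t \right)} = 2 t + t = 3 t$)
$I{\left(-3,-4 \right)} - 21 n{\left(8 \right)} = 3 \left(-4\right) - -294 = -12 + 294 = 282$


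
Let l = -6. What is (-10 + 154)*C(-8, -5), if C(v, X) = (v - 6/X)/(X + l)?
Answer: 4896/55 ≈ 89.018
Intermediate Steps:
C(v, X) = (v - 6/X)/(-6 + X) (C(v, X) = (v - 6/X)/(X - 6) = (v - 6/X)/(-6 + X))
(-10 + 154)*C(-8, -5) = (-10 + 154)*((-6 - 5*(-8))/((-5)*(-6 - 5))) = 144*(-1/5*(-6 + 40)/(-11)) = 144*(-1/5*(-1/11)*34) = 144*(34/55) = 4896/55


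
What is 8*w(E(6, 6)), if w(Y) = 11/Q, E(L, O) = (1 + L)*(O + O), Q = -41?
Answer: -88/41 ≈ -2.1463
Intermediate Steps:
E(L, O) = 2*O*(1 + L) (E(L, O) = (1 + L)*(2*O) = 2*O*(1 + L))
w(Y) = -11/41 (w(Y) = 11/(-41) = 11*(-1/41) = -11/41)
8*w(E(6, 6)) = 8*(-11/41) = -88/41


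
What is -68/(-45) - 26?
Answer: -1102/45 ≈ -24.489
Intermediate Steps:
-68/(-45) - 26 = -68*(-1)/45 - 26 = -17*(-4/45) - 26 = 68/45 - 26 = -1102/45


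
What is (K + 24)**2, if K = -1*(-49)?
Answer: 5329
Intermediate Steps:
K = 49
(K + 24)**2 = (49 + 24)**2 = 73**2 = 5329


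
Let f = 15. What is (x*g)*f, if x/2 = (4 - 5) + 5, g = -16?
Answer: -1920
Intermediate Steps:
x = 8 (x = 2*((4 - 5) + 5) = 2*(-1 + 5) = 2*4 = 8)
(x*g)*f = (8*(-16))*15 = -128*15 = -1920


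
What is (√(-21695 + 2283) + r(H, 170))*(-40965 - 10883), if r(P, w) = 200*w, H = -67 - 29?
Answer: -1762832000 - 103696*I*√4853 ≈ -1.7628e+9 - 7.2238e+6*I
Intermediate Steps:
H = -96
(√(-21695 + 2283) + r(H, 170))*(-40965 - 10883) = (√(-21695 + 2283) + 200*170)*(-40965 - 10883) = (√(-19412) + 34000)*(-51848) = (2*I*√4853 + 34000)*(-51848) = (34000 + 2*I*√4853)*(-51848) = -1762832000 - 103696*I*√4853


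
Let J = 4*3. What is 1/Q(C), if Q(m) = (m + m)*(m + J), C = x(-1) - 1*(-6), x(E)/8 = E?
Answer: -1/40 ≈ -0.025000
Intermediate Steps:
x(E) = 8*E
J = 12
C = -2 (C = 8*(-1) - 1*(-6) = -8 + 6 = -2)
Q(m) = 2*m*(12 + m) (Q(m) = (m + m)*(m + 12) = (2*m)*(12 + m) = 2*m*(12 + m))
1/Q(C) = 1/(2*(-2)*(12 - 2)) = 1/(2*(-2)*10) = 1/(-40) = -1/40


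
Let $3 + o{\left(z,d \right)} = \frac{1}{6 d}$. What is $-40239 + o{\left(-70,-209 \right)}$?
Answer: $- \frac{50463469}{1254} \approx -40242.0$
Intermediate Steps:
$o{\left(z,d \right)} = -3 + \frac{1}{6 d}$
$-40239 + o{\left(-70,-209 \right)} = -40239 - \left(3 - \frac{1}{6 \left(-209\right)}\right) = -40239 + \left(-3 + \frac{1}{6} \left(- \frac{1}{209}\right)\right) = -40239 - \frac{3763}{1254} = - \frac{50463469}{1254}$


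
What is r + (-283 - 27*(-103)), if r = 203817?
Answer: 206315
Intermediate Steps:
r + (-283 - 27*(-103)) = 203817 + (-283 - 27*(-103)) = 203817 + (-283 + 2781) = 203817 + 2498 = 206315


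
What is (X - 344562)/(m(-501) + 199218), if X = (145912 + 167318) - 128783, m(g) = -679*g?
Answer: -160115/539397 ≈ -0.29684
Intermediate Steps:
X = 184447 (X = 313230 - 128783 = 184447)
(X - 344562)/(m(-501) + 199218) = (184447 - 344562)/(-679*(-501) + 199218) = -160115/(340179 + 199218) = -160115/539397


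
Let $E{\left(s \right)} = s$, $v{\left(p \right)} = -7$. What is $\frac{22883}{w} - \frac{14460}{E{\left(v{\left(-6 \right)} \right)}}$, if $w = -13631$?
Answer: $\frac{196944079}{95417} \approx 2064.0$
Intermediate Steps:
$\frac{22883}{w} - \frac{14460}{E{\left(v{\left(-6 \right)} \right)}} = \frac{22883}{-13631} - \frac{14460}{-7} = 22883 \left(- \frac{1}{13631}\right) - - \frac{14460}{7} = - \frac{22883}{13631} + \frac{14460}{7} = \frac{196944079}{95417}$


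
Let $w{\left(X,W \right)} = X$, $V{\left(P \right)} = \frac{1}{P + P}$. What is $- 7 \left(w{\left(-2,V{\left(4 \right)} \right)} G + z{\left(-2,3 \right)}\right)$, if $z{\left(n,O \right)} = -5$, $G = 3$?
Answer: $77$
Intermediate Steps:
$V{\left(P \right)} = \frac{1}{2 P}$
$- 7 \left(w{\left(-2,V{\left(4 \right)} \right)} G + z{\left(-2,3 \right)}\right) = - 7 \left(\left(-2\right) 3 - 5\right) = - 7 \left(-6 - 5\right) = \left(-7\right) \left(-11\right) = 77$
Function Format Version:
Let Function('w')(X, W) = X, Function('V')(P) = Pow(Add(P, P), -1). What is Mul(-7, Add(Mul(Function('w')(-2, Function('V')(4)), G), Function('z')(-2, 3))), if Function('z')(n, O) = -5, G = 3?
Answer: 77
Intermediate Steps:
Function('V')(P) = Mul(Rational(1, 2), Pow(P, -1)) (Function('V')(P) = Pow(Mul(2, P), -1) = Mul(Rational(1, 2), Pow(P, -1)))
Mul(-7, Add(Mul(Function('w')(-2, Function('V')(4)), G), Function('z')(-2, 3))) = Mul(-7, Add(Mul(-2, 3), -5)) = Mul(-7, Add(-6, -5)) = Mul(-7, -11) = 77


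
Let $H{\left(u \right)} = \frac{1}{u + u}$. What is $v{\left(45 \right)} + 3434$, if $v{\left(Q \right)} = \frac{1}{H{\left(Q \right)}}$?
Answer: $3524$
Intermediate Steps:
$H{\left(u \right)} = \frac{1}{2 u}$
$v{\left(Q \right)} = 2 Q$ ($v{\left(Q \right)} = \frac{1}{\frac{1}{2} \frac{1}{Q}} = 2 Q$)
$v{\left(45 \right)} + 3434 = 2 \cdot 45 + 3434 = 90 + 3434 = 3524$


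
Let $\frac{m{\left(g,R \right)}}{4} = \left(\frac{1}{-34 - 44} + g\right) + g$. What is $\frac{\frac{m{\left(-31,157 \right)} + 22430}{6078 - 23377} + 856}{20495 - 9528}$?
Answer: $\frac{576644720}{7399007187} \approx 0.077935$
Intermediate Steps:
$m{\left(g,R \right)} = - \frac{2}{39} + 8 g$ ($m{\left(g,R \right)} = 4 \left(\left(\frac{1}{-34 - 44} + g\right) + g\right) = 4 \left(\left(\frac{1}{-78} + g\right) + g\right) = 4 \left(\left(- \frac{1}{78} + g\right) + g\right) = 4 \left(- \frac{1}{78} + 2 g\right) = - \frac{2}{39} + 8 g$)
$\frac{\frac{m{\left(-31,157 \right)} + 22430}{6078 - 23377} + 856}{20495 - 9528} = \frac{\frac{\left(- \frac{2}{39} + 8 \left(-31\right)\right) + 22430}{6078 - 23377} + 856}{20495 - 9528} = \frac{\frac{\left(- \frac{2}{39} - 248\right) + 22430}{-17299} + 856}{10967} = \left(\left(- \frac{9674}{39} + 22430\right) \left(- \frac{1}{17299}\right) + 856\right) \frac{1}{10967} = \left(\frac{865096}{39} \left(- \frac{1}{17299}\right) + 856\right) \frac{1}{10967} = \left(- \frac{865096}{674661} + 856\right) \frac{1}{10967} = \frac{576644720}{674661} \cdot \frac{1}{10967} = \frac{576644720}{7399007187}$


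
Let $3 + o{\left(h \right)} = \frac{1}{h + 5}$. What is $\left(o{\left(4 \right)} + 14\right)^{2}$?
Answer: $\frac{10000}{81} \approx 123.46$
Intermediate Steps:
$o{\left(h \right)} = -3 + \frac{1}{5 + h}$ ($o{\left(h \right)} = -3 + \frac{1}{h + 5} = -3 + \frac{1}{5 + h}$)
$\left(o{\left(4 \right)} + 14\right)^{2} = \left(\frac{-14 - 12}{5 + 4} + 14\right)^{2} = \left(\frac{-14 - 12}{9} + 14\right)^{2} = \left(\frac{1}{9} \left(-26\right) + 14\right)^{2} = \left(- \frac{26}{9} + 14\right)^{2} = \left(\frac{100}{9}\right)^{2} = \frac{10000}{81}$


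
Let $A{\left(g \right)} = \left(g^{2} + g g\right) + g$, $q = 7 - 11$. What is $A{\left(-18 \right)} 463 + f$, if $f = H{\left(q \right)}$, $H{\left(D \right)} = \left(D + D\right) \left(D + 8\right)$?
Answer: $291658$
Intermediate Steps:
$q = -4$ ($q = 7 - 11 = -4$)
$A{\left(g \right)} = g + 2 g^{2}$ ($A{\left(g \right)} = \left(g^{2} + g^{2}\right) + g = 2 g^{2} + g = g + 2 g^{2}$)
$H{\left(D \right)} = 2 D \left(8 + D\right)$
$f = -32$ ($f = 2 \left(-4\right) \left(8 - 4\right) = 2 \left(-4\right) 4 = -32$)
$A{\left(-18 \right)} 463 + f = - 18 \left(1 + 2 \left(-18\right)\right) 463 - 32 = - 18 \left(1 - 36\right) 463 - 32 = \left(-18\right) \left(-35\right) 463 - 32 = 630 \cdot 463 - 32 = 291690 - 32 = 291658$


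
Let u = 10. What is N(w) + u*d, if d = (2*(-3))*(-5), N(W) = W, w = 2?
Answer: 302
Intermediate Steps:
d = 30 (d = -6*(-5) = 30)
N(w) + u*d = 2 + 10*30 = 2 + 300 = 302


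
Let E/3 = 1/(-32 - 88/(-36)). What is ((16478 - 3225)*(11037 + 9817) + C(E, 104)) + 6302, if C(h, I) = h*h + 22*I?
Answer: 19556013949641/70756 ≈ 2.7639e+8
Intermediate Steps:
E = -27/266 (E = 3/(-32 - 88/(-36)) = 3/(-32 - 88*(-1/36)) = 3/(-32 + 22/9) = 3/(-266/9) = 3*(-9/266) = -27/266 ≈ -0.10150)
C(h, I) = h**2 + 22*I
((16478 - 3225)*(11037 + 9817) + C(E, 104)) + 6302 = ((16478 - 3225)*(11037 + 9817) + ((-27/266)**2 + 22*104)) + 6302 = (13253*20854 + (729/70756 + 2288)) + 6302 = (276378062 + 161890457/70756) + 6302 = 19555568045329/70756 + 6302 = 19556013949641/70756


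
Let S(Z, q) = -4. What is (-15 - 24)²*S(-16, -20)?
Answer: -6084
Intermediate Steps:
(-15 - 24)²*S(-16, -20) = (-15 - 24)²*(-4) = (-39)²*(-4) = 1521*(-4) = -6084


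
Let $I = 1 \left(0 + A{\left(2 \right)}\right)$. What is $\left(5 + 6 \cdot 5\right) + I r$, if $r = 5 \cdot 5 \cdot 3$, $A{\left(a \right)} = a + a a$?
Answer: $485$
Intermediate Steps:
$A{\left(a \right)} = a + a^{2}$
$I = 6$ ($I = 1 \left(0 + 2 \left(1 + 2\right)\right) = 1 \left(0 + 2 \cdot 3\right) = 1 \left(0 + 6\right) = 1 \cdot 6 = 6$)
$r = 75$ ($r = 25 \cdot 3 = 75$)
$\left(5 + 6 \cdot 5\right) + I r = \left(5 + 6 \cdot 5\right) + 6 \cdot 75 = \left(5 + 30\right) + 450 = 35 + 450 = 485$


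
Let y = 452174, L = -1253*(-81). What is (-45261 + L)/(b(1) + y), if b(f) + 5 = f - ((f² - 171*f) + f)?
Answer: 56232/452339 ≈ 0.12431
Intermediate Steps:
L = 101493
b(f) = -5 - f² + 171*f (b(f) = -5 + (f - ((f² - 171*f) + f)) = -5 + (f - (f² - 170*f)) = -5 + (f + (-f² + 170*f)) = -5 + (-f² + 171*f) = -5 - f² + 171*f)
(-45261 + L)/(b(1) + y) = (-45261 + 101493)/((-5 - 1*1² + 171*1) + 452174) = 56232/((-5 - 1*1 + 171) + 452174) = 56232/((-5 - 1 + 171) + 452174) = 56232/(165 + 452174) = 56232/452339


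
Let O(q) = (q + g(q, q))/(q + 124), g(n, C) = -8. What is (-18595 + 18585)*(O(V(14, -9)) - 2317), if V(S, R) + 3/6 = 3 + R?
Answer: 1089048/47 ≈ 23171.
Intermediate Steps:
V(S, R) = 5/2 + R (V(S, R) = -1/2 + (3 + R) = 5/2 + R)
O(q) = (-8 + q)/(124 + q) (O(q) = (q - 8)/(q + 124) = (-8 + q)/(124 + q))
(-18595 + 18585)*(O(V(14, -9)) - 2317) = (-18595 + 18585)*((-8 + (5/2 - 9))/(124 + (5/2 - 9)) - 2317) = -10*((-8 - 13/2)/(124 - 13/2) - 2317) = -10*(-29/2/(235/2) - 2317) = -10*((2/235)*(-29/2) - 2317) = -10*(-29/235 - 2317) = -10*(-544524/235) = 1089048/47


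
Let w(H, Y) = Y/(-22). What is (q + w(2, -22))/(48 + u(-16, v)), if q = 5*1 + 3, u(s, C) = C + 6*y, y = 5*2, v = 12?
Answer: 3/40 ≈ 0.075000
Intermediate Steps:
y = 10
u(s, C) = 60 + C (u(s, C) = C + 6*10 = C + 60 = 60 + C)
w(H, Y) = -Y/22 (w(H, Y) = Y*(-1/22) = -Y/22)
q = 8 (q = 5 + 3 = 8)
(q + w(2, -22))/(48 + u(-16, v)) = (8 - 1/22*(-22))/(48 + (60 + 12)) = (8 + 1)/(48 + 72) = 9/120 = 9*(1/120) = 3/40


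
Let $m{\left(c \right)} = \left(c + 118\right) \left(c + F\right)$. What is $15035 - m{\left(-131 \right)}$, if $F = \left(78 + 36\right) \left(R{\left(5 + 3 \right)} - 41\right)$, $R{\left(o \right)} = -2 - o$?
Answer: $-62250$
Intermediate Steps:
$F = -5814$ ($F = \left(78 + 36\right) \left(\left(-2 - \left(5 + 3\right)\right) - 41\right) = 114 \left(\left(-2 - 8\right) - 41\right) = 114 \left(-10 - 41\right) = 114 \left(-51\right) = -5814$)
$m{\left(c \right)} = \left(-5814 + c\right) \left(118 + c\right)$ ($m{\left(c \right)} = \left(c + 118\right) \left(c - 5814\right) = \left(118 + c\right) \left(-5814 + c\right) = \left(-5814 + c\right) \left(118 + c\right)$)
$15035 - m{\left(-131 \right)} = 15035 - \left(-686052 + \left(-131\right)^{2} - -746176\right) = 15035 - \left(-686052 + 17161 + 746176\right) = 15035 - 77285 = -62250$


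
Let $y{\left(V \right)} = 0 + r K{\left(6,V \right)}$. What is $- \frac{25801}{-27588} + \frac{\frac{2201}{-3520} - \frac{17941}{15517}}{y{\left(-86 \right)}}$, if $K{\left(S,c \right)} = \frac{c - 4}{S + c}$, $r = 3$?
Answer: $\frac{581299111}{1426943320} \approx 0.40737$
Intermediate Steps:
$K{\left(S,c \right)} = \frac{-4 + c}{S + c}$
$y{\left(V \right)} = \frac{3 \left(-4 + V\right)}{6 + V}$ ($y{\left(V \right)} = 0 + 3 \frac{-4 + V}{6 + V} = 0 + \frac{3 \left(-4 + V\right)}{6 + V} = \frac{3 \left(-4 + V\right)}{6 + V}$)
$- \frac{25801}{-27588} + \frac{\frac{2201}{-3520} - \frac{17941}{15517}}{y{\left(-86 \right)}} = - \frac{25801}{-27588} + \frac{\frac{2201}{-3520} - \frac{17941}{15517}}{3 \frac{1}{6 - 86} \left(-4 - 86\right)} = \left(-25801\right) \left(- \frac{1}{27588}\right) + \frac{2201 \left(- \frac{1}{3520}\right) - \frac{17941}{15517}}{3 \frac{1}{-80} \left(-90\right)} = \frac{25801}{27588} + \frac{- \frac{2201}{3520} - \frac{17941}{15517}}{3 \left(- \frac{1}{80}\right) \left(-90\right)} = \frac{25801}{27588} - \frac{97305237}{54619840 \cdot \frac{27}{8}} = \frac{25801}{27588} - \frac{10811693}{20482440} = \frac{581299111}{1426943320}$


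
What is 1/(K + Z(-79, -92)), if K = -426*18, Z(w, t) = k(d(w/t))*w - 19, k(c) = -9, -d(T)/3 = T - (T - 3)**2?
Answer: -1/6976 ≈ -0.00014335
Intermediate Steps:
d(T) = -3*T + 3*(-3 + T)**2 (d(T) = -3*(T - (T - 3)**2) = -3*(T - (-3 + T)**2) = -3*T + 3*(-3 + T)**2)
Z(w, t) = -19 - 9*w (Z(w, t) = -9*w - 19 = -19 - 9*w)
K = -7668
1/(K + Z(-79, -92)) = 1/(-7668 + (-19 - 9*(-79))) = 1/(-7668 + (-19 + 711)) = 1/(-7668 + 692) = 1/(-6976) = -1/6976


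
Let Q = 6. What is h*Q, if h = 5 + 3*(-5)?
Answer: -60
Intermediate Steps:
h = -10 (h = 5 - 15 = -10)
h*Q = -10*6 = -60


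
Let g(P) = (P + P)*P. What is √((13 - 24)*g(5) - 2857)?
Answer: I*√3407 ≈ 58.37*I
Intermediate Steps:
g(P) = 2*P² (g(P) = (2*P)*P = 2*P²)
√((13 - 24)*g(5) - 2857) = √((13 - 24)*(2*5²) - 2857) = √(-22*25 - 2857) = √(-11*50 - 2857) = √(-550 - 2857) = √(-3407) = I*√3407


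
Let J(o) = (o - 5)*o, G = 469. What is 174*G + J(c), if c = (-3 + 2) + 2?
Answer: 81602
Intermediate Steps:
c = 1 (c = -1 + 2 = 1)
J(o) = o*(-5 + o) (J(o) = (-5 + o)*o = o*(-5 + o))
174*G + J(c) = 174*469 + 1*(-5 + 1) = 81606 + 1*(-4) = 81606 - 4 = 81602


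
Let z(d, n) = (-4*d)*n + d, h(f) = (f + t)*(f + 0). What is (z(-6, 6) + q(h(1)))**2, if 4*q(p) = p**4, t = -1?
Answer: 19044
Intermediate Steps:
h(f) = f*(-1 + f) (h(f) = (f - 1)*(f + 0) = (-1 + f)*f = f*(-1 + f))
q(p) = p**4/4
z(d, n) = d - 4*d*n (z(d, n) = -4*d*n + d = d - 4*d*n)
(z(-6, 6) + q(h(1)))**2 = (-6*(1 - 4*6) + (1*(-1 + 1))**4/4)**2 = (-6*(1 - 24) + (1*0)**4/4)**2 = (-6*(-23) + (1/4)*0**4)**2 = (138 + (1/4)*0)**2 = (138 + 0)**2 = 138**2 = 19044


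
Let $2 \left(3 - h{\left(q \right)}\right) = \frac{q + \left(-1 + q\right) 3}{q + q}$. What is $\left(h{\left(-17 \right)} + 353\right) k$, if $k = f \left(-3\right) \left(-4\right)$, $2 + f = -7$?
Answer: $- \frac{651699}{17} \approx -38335.0$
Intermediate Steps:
$f = -9$ ($f = -2 - 7 = -9$)
$h{\left(q \right)} = 3 - \frac{-3 + 4 q}{4 q}$ ($h{\left(q \right)} = 3 - \frac{\left(q + \left(-1 + q\right) 3\right) \frac{1}{q + q}}{2} = 3 - \frac{\left(q + \left(-3 + 3 q\right)\right) \frac{1}{2 q}}{2} = 3 - \frac{\left(-3 + 4 q\right) \frac{1}{2 q}}{2} = 3 - \frac{\frac{1}{2} \frac{1}{q} \left(-3 + 4 q\right)}{2} = 3 - \frac{-3 + 4 q}{4 q}$)
$k = -108$ ($k = \left(-9\right) \left(-3\right) \left(-4\right) = 27 \left(-4\right) = -108$)
$\left(h{\left(-17 \right)} + 353\right) k = \left(\left(2 + \frac{3}{4 \left(-17\right)}\right) + 353\right) \left(-108\right) = \left(\left(2 + \frac{3}{4} \left(- \frac{1}{17}\right)\right) + 353\right) \left(-108\right) = \left(\left(2 - \frac{3}{68}\right) + 353\right) \left(-108\right) = \left(\frac{133}{68} + 353\right) \left(-108\right) = \frac{24137}{68} \left(-108\right) = - \frac{651699}{17}$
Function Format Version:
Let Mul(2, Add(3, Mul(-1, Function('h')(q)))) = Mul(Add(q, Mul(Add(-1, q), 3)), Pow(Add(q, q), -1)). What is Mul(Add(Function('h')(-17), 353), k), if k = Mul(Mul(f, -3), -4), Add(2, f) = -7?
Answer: Rational(-651699, 17) ≈ -38335.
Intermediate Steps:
f = -9 (f = Add(-2, -7) = -9)
Function('h')(q) = Add(3, Mul(Rational(-1, 4), Pow(q, -1), Add(-3, Mul(4, q)))) (Function('h')(q) = Add(3, Mul(Rational(-1, 2), Mul(Add(q, Mul(Add(-1, q), 3)), Pow(Add(q, q), -1)))) = Add(3, Mul(Rational(-1, 2), Mul(Add(q, Add(-3, Mul(3, q))), Pow(Mul(2, q), -1)))) = Add(3, Mul(Rational(-1, 2), Mul(Add(-3, Mul(4, q)), Mul(Rational(1, 2), Pow(q, -1))))) = Add(3, Mul(Rational(-1, 2), Mul(Rational(1, 2), Pow(q, -1), Add(-3, Mul(4, q))))) = Add(3, Mul(Rational(-1, 4), Pow(q, -1), Add(-3, Mul(4, q)))))
k = -108 (k = Mul(Mul(-9, -3), -4) = Mul(27, -4) = -108)
Mul(Add(Function('h')(-17), 353), k) = Mul(Add(Add(2, Mul(Rational(3, 4), Pow(-17, -1))), 353), -108) = Mul(Add(Add(2, Mul(Rational(3, 4), Rational(-1, 17))), 353), -108) = Mul(Add(Add(2, Rational(-3, 68)), 353), -108) = Mul(Add(Rational(133, 68), 353), -108) = Mul(Rational(24137, 68), -108) = Rational(-651699, 17)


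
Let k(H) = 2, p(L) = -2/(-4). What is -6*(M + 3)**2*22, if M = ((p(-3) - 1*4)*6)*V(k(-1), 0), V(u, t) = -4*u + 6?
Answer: -267300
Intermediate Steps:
p(L) = 1/2 (p(L) = -2*(-1/4) = 1/2)
V(u, t) = 6 - 4*u
M = 42 (M = ((1/2 - 1*4)*6)*(6 - 4*2) = ((1/2 - 4)*6)*(6 - 8) = -7/2*6*(-2) = -21*(-2) = 42)
-6*(M + 3)**2*22 = -6*(42 + 3)**2*22 = -6*45**2*22 = -6*2025*22 = -12150*22 = -267300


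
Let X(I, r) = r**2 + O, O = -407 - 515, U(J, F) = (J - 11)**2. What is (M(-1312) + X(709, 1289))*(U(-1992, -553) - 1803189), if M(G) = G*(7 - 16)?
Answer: 3694046029740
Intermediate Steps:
U(J, F) = (-11 + J)**2
O = -922
X(I, r) = -922 + r**2 (X(I, r) = r**2 - 922 = -922 + r**2)
M(G) = -9*G (M(G) = G*(-9) = -9*G)
(M(-1312) + X(709, 1289))*(U(-1992, -553) - 1803189) = (-9*(-1312) + (-922 + 1289**2))*((-11 - 1992)**2 - 1803189) = (11808 + (-922 + 1661521))*((-2003)**2 - 1803189) = (11808 + 1660599)*(4012009 - 1803189) = 1672407*2208820 = 3694046029740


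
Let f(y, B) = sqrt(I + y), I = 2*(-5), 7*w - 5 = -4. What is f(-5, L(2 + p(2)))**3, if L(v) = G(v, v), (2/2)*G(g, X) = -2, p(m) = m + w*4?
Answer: -15*I*sqrt(15) ≈ -58.095*I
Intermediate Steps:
w = 1/7 (w = 5/7 + (1/7)*(-4) = 5/7 - 4/7 = 1/7 ≈ 0.14286)
p(m) = 4/7 + m (p(m) = m + (1/7)*4 = m + 4/7 = 4/7 + m)
G(g, X) = -2
L(v) = -2
I = -10
f(y, B) = sqrt(-10 + y)
f(-5, L(2 + p(2)))**3 = (sqrt(-10 - 5))**3 = (sqrt(-15))**3 = (I*sqrt(15))**3 = -15*I*sqrt(15)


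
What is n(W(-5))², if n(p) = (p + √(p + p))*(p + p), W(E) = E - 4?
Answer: 20412 - 17496*I*√2 ≈ 20412.0 - 24743.0*I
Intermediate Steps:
W(E) = -4 + E
n(p) = 2*p*(p + √2*√p) (n(p) = (p + √(2*p))*(2*p) = (p + √2*√p)*(2*p) = 2*p*(p + √2*√p))
n(W(-5))² = (2*(-4 - 5)² + 2*√2*(-4 - 5)^(3/2))² = (2*(-9)² + 2*√2*(-9)^(3/2))² = (2*81 + 2*√2*(-27*I))² = (162 - 54*I*√2)²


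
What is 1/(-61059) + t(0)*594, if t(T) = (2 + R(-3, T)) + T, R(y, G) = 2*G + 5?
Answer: 253883321/61059 ≈ 4158.0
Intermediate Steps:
R(y, G) = 5 + 2*G
t(T) = 7 + 3*T (t(T) = (2 + (5 + 2*T)) + T = (7 + 2*T) + T = 7 + 3*T)
1/(-61059) + t(0)*594 = 1/(-61059) + (7 + 3*0)*594 = -1/61059 + (7 + 0)*594 = -1/61059 + 7*594 = -1/61059 + 4158 = 253883321/61059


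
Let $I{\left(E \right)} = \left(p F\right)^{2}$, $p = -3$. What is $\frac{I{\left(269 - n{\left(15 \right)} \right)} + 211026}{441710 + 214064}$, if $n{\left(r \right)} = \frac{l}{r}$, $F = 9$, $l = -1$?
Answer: $\frac{211755}{655774} \approx 0.32291$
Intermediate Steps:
$n{\left(r \right)} = - \frac{1}{r}$
$I{\left(E \right)} = 729$ ($I{\left(E \right)} = \left(\left(-3\right) 9\right)^{2} = \left(-27\right)^{2} = 729$)
$\frac{I{\left(269 - n{\left(15 \right)} \right)} + 211026}{441710 + 214064} = \frac{729 + 211026}{441710 + 214064} = \frac{211755}{655774}$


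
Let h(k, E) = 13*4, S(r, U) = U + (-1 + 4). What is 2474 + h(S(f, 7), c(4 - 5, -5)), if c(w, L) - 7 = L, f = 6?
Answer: 2526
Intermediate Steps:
c(w, L) = 7 + L
S(r, U) = 3 + U (S(r, U) = U + 3 = 3 + U)
h(k, E) = 52
2474 + h(S(f, 7), c(4 - 5, -5)) = 2474 + 52 = 2526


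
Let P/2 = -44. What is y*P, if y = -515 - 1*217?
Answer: 64416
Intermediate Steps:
P = -88 (P = 2*(-44) = -88)
y = -732 (y = -515 - 217 = -732)
y*P = -732*(-88) = 64416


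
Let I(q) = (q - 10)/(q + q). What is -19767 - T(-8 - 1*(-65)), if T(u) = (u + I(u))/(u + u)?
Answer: -256898477/12996 ≈ -19768.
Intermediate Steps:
I(q) = (-10 + q)/(2*q) (I(q) = (-10 + q)/((2*q)) = (-10 + q)*(1/(2*q)) = (-10 + q)/(2*q))
T(u) = (u + (-10 + u)/(2*u))/(2*u) (T(u) = (u + (-10 + u)/(2*u))/(u + u) = (u + (-10 + u)/(2*u))/((2*u)) = (u + (-10 + u)/(2*u))*(1/(2*u)) = (u + (-10 + u)/(2*u))/(2*u))
-19767 - T(-8 - 1*(-65)) = -19767 - (-10 + (-8 - 1*(-65)) + 2*(-8 - 1*(-65))**2)/(4*(-8 - 1*(-65))**2) = -19767 - (-10 + (-8 + 65) + 2*(-8 + 65)**2)/(4*(-8 + 65)**2) = -19767 - (-10 + 57 + 2*57**2)/(4*57**2) = -19767 - (-10 + 57 + 2*3249)/(4*3249) = -19767 - (-10 + 57 + 6498)/(4*3249) = -19767 - 6545/(4*3249) = -19767 - 1*6545/12996 = -19767 - 6545/12996 = -256898477/12996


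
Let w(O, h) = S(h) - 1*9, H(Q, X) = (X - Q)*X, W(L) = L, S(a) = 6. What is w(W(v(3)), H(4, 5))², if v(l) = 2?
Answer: 9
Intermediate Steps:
H(Q, X) = X*(X - Q)
w(O, h) = -3 (w(O, h) = 6 - 1*9 = 6 - 9 = -3)
w(W(v(3)), H(4, 5))² = (-3)² = 9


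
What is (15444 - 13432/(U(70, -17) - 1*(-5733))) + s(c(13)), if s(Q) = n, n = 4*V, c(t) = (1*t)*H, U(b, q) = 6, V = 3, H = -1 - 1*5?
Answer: 88688552/5739 ≈ 15454.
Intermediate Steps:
H = -6 (H = -1 - 5 = -6)
c(t) = -6*t (c(t) = (1*t)*(-6) = t*(-6) = -6*t)
n = 12 (n = 4*3 = 12)
s(Q) = 12
(15444 - 13432/(U(70, -17) - 1*(-5733))) + s(c(13)) = (15444 - 13432/(6 - 1*(-5733))) + 12 = (15444 - 13432/(6 + 5733)) + 12 = (15444 - 13432/5739) + 12 = 88619684/5739 + 12 = 88688552/5739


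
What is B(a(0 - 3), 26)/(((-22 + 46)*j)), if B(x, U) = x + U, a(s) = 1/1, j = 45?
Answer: 1/40 ≈ 0.025000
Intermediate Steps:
a(s) = 1
B(x, U) = U + x
B(a(0 - 3), 26)/(((-22 + 46)*j)) = (26 + 1)/(((-22 + 46)*45)) = 27/((24*45)) = 27/1080 = 27*(1/1080) = 1/40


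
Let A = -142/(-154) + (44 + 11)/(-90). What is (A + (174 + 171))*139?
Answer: 66525539/1386 ≈ 47998.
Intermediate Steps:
A = 431/1386 (A = -142*(-1/154) + 55*(-1/90) = 71/77 - 11/18 = 431/1386 ≈ 0.31097)
(A + (174 + 171))*139 = (431/1386 + (174 + 171))*139 = (431/1386 + 345)*139 = (478601/1386)*139 = 66525539/1386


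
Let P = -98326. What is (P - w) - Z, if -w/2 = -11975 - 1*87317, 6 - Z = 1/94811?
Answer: -28150902875/94811 ≈ -2.9692e+5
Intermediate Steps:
Z = 568865/94811 (Z = 6 - 1/94811 = 568865/94811 ≈ 6.0000)
w = 198584 (w = -2*(-11975 - 1*87317) = -2*(-11975 - 87317) = -2*(-99292) = 198584)
(P - w) - Z = (-98326 - 1*198584) - 1*568865/94811 = (-98326 - 198584) - 568865/94811 = -296910 - 568865/94811 = -28150902875/94811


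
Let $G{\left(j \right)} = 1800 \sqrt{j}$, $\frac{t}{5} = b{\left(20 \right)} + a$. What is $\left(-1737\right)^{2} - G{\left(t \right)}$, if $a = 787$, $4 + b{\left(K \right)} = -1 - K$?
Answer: $3017169 - 1800 \sqrt{3810} \approx 2.9061 \cdot 10^{6}$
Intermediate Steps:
$b{\left(K \right)} = -5 - K$ ($b{\left(K \right)} = -4 - \left(1 + K\right) = -5 - K$)
$t = 3810$ ($t = 5 \left(\left(-5 - 20\right) + 787\right) = 5 \left(-25 + 787\right) = 5 \cdot 762 = 3810$)
$\left(-1737\right)^{2} - G{\left(t \right)} = \left(-1737\right)^{2} - 1800 \sqrt{3810} = 3017169 - 1800 \sqrt{3810}$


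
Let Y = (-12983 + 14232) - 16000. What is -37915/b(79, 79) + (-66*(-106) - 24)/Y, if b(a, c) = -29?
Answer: 186360659/142593 ≈ 1306.9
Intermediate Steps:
Y = -14751 (Y = 1249 - 16000 = -14751)
-37915/b(79, 79) + (-66*(-106) - 24)/Y = -37915/(-29) + (-66*(-106) - 24)/(-14751) = -37915*(-1/29) + (6996 - 24)*(-1/14751) = 37915/29 + 6972*(-1/14751) = 37915/29 - 2324/4917 = 186360659/142593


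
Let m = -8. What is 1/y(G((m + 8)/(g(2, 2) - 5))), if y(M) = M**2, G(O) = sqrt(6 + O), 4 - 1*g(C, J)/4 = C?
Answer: 1/6 ≈ 0.16667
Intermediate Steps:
g(C, J) = 16 - 4*C
1/y(G((m + 8)/(g(2, 2) - 5))) = 1/((sqrt(6 + (-8 + 8)/((16 - 4*2) - 5)))**2) = 1/((sqrt(6 + 0/((16 - 8) - 5)))**2) = 1/((sqrt(6 + 0/(8 - 5)))**2) = 1/((sqrt(6 + 0/3))**2) = 1/((sqrt(6 + 0*(1/3)))**2) = 1/((sqrt(6 + 0))**2) = 1/((sqrt(6))**2) = 1/6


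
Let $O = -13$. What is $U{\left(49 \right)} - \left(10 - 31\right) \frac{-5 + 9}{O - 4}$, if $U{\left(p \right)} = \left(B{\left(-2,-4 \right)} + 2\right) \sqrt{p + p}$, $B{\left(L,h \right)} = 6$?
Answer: $- \frac{84}{17} + 56 \sqrt{2} \approx 74.255$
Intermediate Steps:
$U{\left(p \right)} = 8 \sqrt{2} \sqrt{p}$ ($U{\left(p \right)} = \left(6 + 2\right) \sqrt{p + p} = 8 \sqrt{2 p} = 8 \sqrt{2} \sqrt{p}$)
$U{\left(49 \right)} - \left(10 - 31\right) \frac{-5 + 9}{O - 4} = 8 \sqrt{2} \sqrt{49} - \left(10 - 31\right) \frac{-5 + 9}{-13 - 4} = 8 \sqrt{2} \cdot 7 - - 21 \frac{4}{-17} = 56 \sqrt{2} - - 21 \cdot 4 \left(- \frac{1}{17}\right) = 56 \sqrt{2} - \left(-21\right) \left(- \frac{4}{17}\right) = 56 \sqrt{2} - \frac{84}{17} = - \frac{84}{17} + 56 \sqrt{2}$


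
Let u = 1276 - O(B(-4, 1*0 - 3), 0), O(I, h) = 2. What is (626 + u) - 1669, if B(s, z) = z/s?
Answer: 231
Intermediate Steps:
u = 1274 (u = 1276 - 1*2 = 1276 - 2 = 1274)
(626 + u) - 1669 = (626 + 1274) - 1669 = 1900 - 1669 = 231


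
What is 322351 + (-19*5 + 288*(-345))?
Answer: 222896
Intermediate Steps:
322351 + (-19*5 + 288*(-345)) = 322351 + (-95 - 99360) = 322351 - 99455 = 222896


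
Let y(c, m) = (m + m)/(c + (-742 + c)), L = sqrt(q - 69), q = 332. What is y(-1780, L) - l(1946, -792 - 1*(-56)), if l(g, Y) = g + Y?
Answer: -1210 - sqrt(263)/2151 ≈ -1210.0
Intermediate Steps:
L = sqrt(263) (L = sqrt(332 - 69) = sqrt(263) ≈ 16.217)
y(c, m) = 2*m/(-742 + 2*c) (y(c, m) = (2*m)/(-742 + 2*c) = 2*m/(-742 + 2*c))
l(g, Y) = Y + g
y(-1780, L) - l(1946, -792 - 1*(-56)) = sqrt(263)/(-371 - 1780) - ((-792 - 1*(-56)) + 1946) = sqrt(263)/(-2151) - ((-792 + 56) + 1946) = sqrt(263)*(-1/2151) - (-736 + 1946) = -sqrt(263)/2151 - 1*1210 = -sqrt(263)/2151 - 1210 = -1210 - sqrt(263)/2151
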